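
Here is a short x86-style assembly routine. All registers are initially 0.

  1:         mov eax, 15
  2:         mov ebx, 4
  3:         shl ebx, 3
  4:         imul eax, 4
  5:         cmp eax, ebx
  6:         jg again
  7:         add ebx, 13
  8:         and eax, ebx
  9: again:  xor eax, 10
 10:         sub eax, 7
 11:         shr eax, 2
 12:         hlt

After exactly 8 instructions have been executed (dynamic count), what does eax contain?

47

mov eax, 15 → eax=15
mov ebx, 4 → ebx=4
shl ebx, 3 → ebx=4<<3=32
imul eax, 4 → eax=15*4=60
cmp eax, ebx  (cmp 60,32)
jg again: taken
xor eax, 10 → eax=60^10=54
sub eax, 7 → eax=54-7=47
After step 8: eax = 47.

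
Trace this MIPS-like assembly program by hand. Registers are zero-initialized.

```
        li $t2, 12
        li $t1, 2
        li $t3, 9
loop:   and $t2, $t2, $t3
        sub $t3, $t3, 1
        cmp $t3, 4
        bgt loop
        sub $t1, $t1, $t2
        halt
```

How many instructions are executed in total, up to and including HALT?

li $t2, 12 → $t2=12
li $t1, 2 → $t1=2
li $t3, 9 → $t3=9
and $t2, $t2, $t3 → $t2=12&9=8
sub $t3, $t3, 1 → $t3=9-1=8
cmp $t3, 4  (cmp 8,4)
bgt loop: taken
and $t2, $t2, $t3 → $t2=8&8=8
sub $t3, $t3, 1 → $t3=8-1=7
cmp $t3, 4  (cmp 7,4)
bgt loop: taken
and $t2, $t2, $t3 → $t2=8&7=0
sub $t3, $t3, 1 → $t3=7-1=6
cmp $t3, 4  (cmp 6,4)
bgt loop: taken
and $t2, $t2, $t3 → $t2=0&6=0
sub $t3, $t3, 1 → $t3=6-1=5
cmp $t3, 4  (cmp 5,4)
bgt loop: taken
and $t2, $t2, $t3 → $t2=0&5=0
sub $t3, $t3, 1 → $t3=5-1=4
cmp $t3, 4  (cmp 4,4)
bgt loop: not taken
sub $t1, $t1, $t2 → $t1=2-0=2
halt.
Total executed instructions: 25.

25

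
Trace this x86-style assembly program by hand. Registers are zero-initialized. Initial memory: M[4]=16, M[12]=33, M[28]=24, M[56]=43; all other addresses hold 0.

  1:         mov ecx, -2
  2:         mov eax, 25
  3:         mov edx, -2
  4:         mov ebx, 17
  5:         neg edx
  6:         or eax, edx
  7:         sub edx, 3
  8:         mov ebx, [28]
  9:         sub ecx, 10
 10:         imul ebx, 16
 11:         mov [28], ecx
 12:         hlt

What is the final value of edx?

-1

ecx=-2
eax=25
edx=-2
ebx=17
edx=-(-2)=2
eax=25|2=27
edx=2-3=-1
ebx=M[28]=24
ecx=(-2)-10=-12
ebx=24*16=384
mov [28], ecx → M[28]=-12
halt.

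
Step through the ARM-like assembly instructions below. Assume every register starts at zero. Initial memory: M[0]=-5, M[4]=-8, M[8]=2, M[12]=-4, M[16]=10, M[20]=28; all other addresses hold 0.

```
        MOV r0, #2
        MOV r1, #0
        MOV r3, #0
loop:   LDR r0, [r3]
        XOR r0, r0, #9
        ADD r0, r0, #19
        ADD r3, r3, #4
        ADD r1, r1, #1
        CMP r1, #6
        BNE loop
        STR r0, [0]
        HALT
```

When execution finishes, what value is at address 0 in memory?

r0=2
r1=0
r3=0
r0=M[0]=-5
r0=(-5)^9=-14
r0=(-14)+19=5
r3=0+4=4
r1=0+1=1
CMP r1, #6  (cmp 1,6)
BNE loop: taken
r0=M[4]=-8
r0=(-8)^9=-15
r0=(-15)+19=4
r3=4+4=8
r1=1+1=2
CMP r1, #6  (cmp 2,6)
BNE loop: taken
r0=M[8]=2
r0=2^9=11
r0=11+19=30
r3=8+4=12
r1=2+1=3
CMP r1, #6  (cmp 3,6)
BNE loop: taken
r0=M[12]=-4
r0=(-4)^9=-11
r0=(-11)+19=8
r3=12+4=16
r1=3+1=4
CMP r1, #6  (cmp 4,6)
BNE loop: taken
r0=M[16]=10
r0=10^9=3
r0=3+19=22
r3=16+4=20
r1=4+1=5
CMP r1, #6  (cmp 5,6)
BNE loop: taken
r0=M[20]=28
r0=28^9=21
r0=21+19=40
r3=20+4=24
r1=5+1=6
CMP r1, #6  (cmp 6,6)
BNE loop: not taken
STR r0, [0] → M[0]=40
halt.

40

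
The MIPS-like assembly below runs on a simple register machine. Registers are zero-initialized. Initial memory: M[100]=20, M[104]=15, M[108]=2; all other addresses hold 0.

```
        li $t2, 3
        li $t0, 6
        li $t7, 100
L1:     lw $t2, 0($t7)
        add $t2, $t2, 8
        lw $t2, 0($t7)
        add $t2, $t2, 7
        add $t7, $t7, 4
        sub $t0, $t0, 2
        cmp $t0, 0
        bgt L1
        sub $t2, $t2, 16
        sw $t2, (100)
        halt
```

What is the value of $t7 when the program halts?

112

after li $t2, 3: $t2=3
after li $t0, 6: $t0=6
after li $t7, 100: $t7=100
after lw $t2, 0($t7): $t2=M[100]=20
after add $t2, $t2, 8: $t2=20+8=28
after lw $t2, 0($t7): $t2=M[100]=20
after add $t2, $t2, 7: $t2=20+7=27
after add $t7, $t7, 4: $t7=100+4=104
after sub $t0, $t0, 2: $t0=6-2=4
cmp $t0, 0  (cmp 4,0)
bgt L1: taken
after lw $t2, 0($t7): $t2=M[104]=15
after add $t2, $t2, 8: $t2=15+8=23
after lw $t2, 0($t7): $t2=M[104]=15
after add $t2, $t2, 7: $t2=15+7=22
after add $t7, $t7, 4: $t7=104+4=108
after sub $t0, $t0, 2: $t0=4-2=2
cmp $t0, 0  (cmp 2,0)
bgt L1: taken
after lw $t2, 0($t7): $t2=M[108]=2
after add $t2, $t2, 8: $t2=2+8=10
after lw $t2, 0($t7): $t2=M[108]=2
after add $t2, $t2, 7: $t2=2+7=9
after add $t7, $t7, 4: $t7=108+4=112
after sub $t0, $t0, 2: $t0=2-2=0
cmp $t0, 0  (cmp 0,0)
bgt L1: not taken
after sub $t2, $t2, 16: $t2=9-16=-7
sw $t2, (100) → M[100]=-7
halt.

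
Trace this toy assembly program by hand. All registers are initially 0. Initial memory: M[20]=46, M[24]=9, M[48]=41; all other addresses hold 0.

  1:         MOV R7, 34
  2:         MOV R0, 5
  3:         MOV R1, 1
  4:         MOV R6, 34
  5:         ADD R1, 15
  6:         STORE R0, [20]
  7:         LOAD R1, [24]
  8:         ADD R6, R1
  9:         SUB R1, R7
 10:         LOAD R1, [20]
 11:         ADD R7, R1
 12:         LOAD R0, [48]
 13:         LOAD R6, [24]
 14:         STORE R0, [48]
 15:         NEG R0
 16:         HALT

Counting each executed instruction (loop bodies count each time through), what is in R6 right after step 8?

R7=34
R0=5
R1=1
R6=34
R1=1+15=16
STORE R0, [20] → M[20]=5
R1=M[24]=9
R6=34+9=43
After step 8: R6 = 43.

43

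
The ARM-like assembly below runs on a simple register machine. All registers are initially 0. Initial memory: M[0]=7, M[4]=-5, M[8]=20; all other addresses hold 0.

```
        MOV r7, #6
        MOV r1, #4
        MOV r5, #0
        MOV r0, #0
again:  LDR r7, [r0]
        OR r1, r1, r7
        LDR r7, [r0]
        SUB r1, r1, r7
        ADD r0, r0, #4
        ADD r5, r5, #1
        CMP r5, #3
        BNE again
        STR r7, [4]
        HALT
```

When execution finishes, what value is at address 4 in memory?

20

r7=6
r1=4
r5=0
r0=0
r7=M[0]=7
r1=4|7=7
r7=M[0]=7
r1=7-7=0
r0=0+4=4
r5=0+1=1
CMP r5, #3  (cmp 1,3)
BNE again: taken
r7=M[4]=-5
r1=0|(-5)=-5
r7=M[4]=-5
r1=(-5)-(-5)=0
r0=4+4=8
r5=1+1=2
CMP r5, #3  (cmp 2,3)
BNE again: taken
r7=M[8]=20
r1=0|20=20
r7=M[8]=20
r1=20-20=0
r0=8+4=12
r5=2+1=3
CMP r5, #3  (cmp 3,3)
BNE again: not taken
STR r7, [4] → M[4]=20
halt.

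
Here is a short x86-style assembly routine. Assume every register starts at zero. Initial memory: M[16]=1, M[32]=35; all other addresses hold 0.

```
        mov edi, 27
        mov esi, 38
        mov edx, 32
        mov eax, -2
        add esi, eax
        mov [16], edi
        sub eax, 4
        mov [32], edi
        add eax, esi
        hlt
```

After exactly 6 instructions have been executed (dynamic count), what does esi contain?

after mov edi, 27: edi=27
after mov esi, 38: esi=38
after mov edx, 32: edx=32
after mov eax, -2: eax=-2
after add esi, eax: esi=38+(-2)=36
mov [16], edi → M[16]=27
After step 6: esi = 36.

36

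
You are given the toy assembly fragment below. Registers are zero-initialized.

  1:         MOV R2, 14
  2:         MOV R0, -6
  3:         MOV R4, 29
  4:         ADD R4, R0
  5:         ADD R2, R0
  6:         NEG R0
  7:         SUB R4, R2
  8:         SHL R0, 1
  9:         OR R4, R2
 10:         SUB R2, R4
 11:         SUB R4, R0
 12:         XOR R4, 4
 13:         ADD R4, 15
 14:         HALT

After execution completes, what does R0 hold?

after MOV R2, 14: R2=14
after MOV R0, -6: R0=-6
after MOV R4, 29: R4=29
after ADD R4, R0: R4=29+(-6)=23
after ADD R2, R0: R2=14+(-6)=8
after NEG R0: R0=-(-6)=6
after SUB R4, R2: R4=23-8=15
after SHL R0, 1: R0=6<<1=12
after OR R4, R2: R4=15|8=15
after SUB R2, R4: R2=8-15=-7
after SUB R4, R0: R4=15-12=3
after XOR R4, 4: R4=3^4=7
after ADD R4, 15: R4=7+15=22
halt.

12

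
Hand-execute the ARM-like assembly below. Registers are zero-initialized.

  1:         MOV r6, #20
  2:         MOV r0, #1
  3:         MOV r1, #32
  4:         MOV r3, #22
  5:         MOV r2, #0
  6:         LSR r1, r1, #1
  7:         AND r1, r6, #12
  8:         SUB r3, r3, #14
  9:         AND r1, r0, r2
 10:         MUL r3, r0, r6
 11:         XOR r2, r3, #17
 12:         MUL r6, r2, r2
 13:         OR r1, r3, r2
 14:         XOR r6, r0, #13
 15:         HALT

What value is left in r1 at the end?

21

after MOV r6, #20: r6=20
after MOV r0, #1: r0=1
after MOV r1, #32: r1=32
after MOV r3, #22: r3=22
after MOV r2, #0: r2=0
after LSR r1, r1, #1: r1=32>>1=16
after AND r1, r6, #12: r1=20&12=4
after SUB r3, r3, #14: r3=22-14=8
after AND r1, r0, r2: r1=1&0=0
after MUL r3, r0, r6: r3=1*20=20
after XOR r2, r3, #17: r2=20^17=5
after MUL r6, r2, r2: r6=5*5=25
after OR r1, r3, r2: r1=20|5=21
after XOR r6, r0, #13: r6=1^13=12
halt.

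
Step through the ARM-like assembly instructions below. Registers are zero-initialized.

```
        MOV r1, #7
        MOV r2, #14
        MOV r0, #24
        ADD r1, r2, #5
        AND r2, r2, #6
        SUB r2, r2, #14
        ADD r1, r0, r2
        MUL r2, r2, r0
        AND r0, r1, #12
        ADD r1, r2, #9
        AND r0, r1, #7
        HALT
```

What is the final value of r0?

1

MOV r1, #7 → r1=7
MOV r2, #14 → r2=14
MOV r0, #24 → r0=24
ADD r1, r2, #5 → r1=14+5=19
AND r2, r2, #6 → r2=14&6=6
SUB r2, r2, #14 → r2=6-14=-8
ADD r1, r0, r2 → r1=24+(-8)=16
MUL r2, r2, r0 → r2=(-8)*24=-192
AND r0, r1, #12 → r0=16&12=0
ADD r1, r2, #9 → r1=(-192)+9=-183
AND r0, r1, #7 → r0=(-183)&7=1
halt.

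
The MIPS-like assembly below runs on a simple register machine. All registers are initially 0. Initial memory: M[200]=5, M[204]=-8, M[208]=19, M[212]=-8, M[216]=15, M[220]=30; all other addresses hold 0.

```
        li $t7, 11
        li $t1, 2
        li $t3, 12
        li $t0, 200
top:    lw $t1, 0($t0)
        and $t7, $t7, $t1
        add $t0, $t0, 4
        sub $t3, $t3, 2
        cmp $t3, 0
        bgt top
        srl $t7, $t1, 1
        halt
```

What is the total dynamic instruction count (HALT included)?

after li $t7, 11: $t7=11
after li $t1, 2: $t1=2
after li $t3, 12: $t3=12
after li $t0, 200: $t0=200
after lw $t1, 0($t0): $t1=M[200]=5
after and $t7, $t7, $t1: $t7=11&5=1
after add $t0, $t0, 4: $t0=200+4=204
after sub $t3, $t3, 2: $t3=12-2=10
cmp $t3, 0  (cmp 10,0)
bgt top: taken
after lw $t1, 0($t0): $t1=M[204]=-8
after and $t7, $t7, $t1: $t7=1&(-8)=0
after add $t0, $t0, 4: $t0=204+4=208
after sub $t3, $t3, 2: $t3=10-2=8
cmp $t3, 0  (cmp 8,0)
bgt top: taken
after lw $t1, 0($t0): $t1=M[208]=19
after and $t7, $t7, $t1: $t7=0&19=0
after add $t0, $t0, 4: $t0=208+4=212
after sub $t3, $t3, 2: $t3=8-2=6
cmp $t3, 0  (cmp 6,0)
bgt top: taken
after lw $t1, 0($t0): $t1=M[212]=-8
after and $t7, $t7, $t1: $t7=0&(-8)=0
after add $t0, $t0, 4: $t0=212+4=216
after sub $t3, $t3, 2: $t3=6-2=4
cmp $t3, 0  (cmp 4,0)
bgt top: taken
after lw $t1, 0($t0): $t1=M[216]=15
after and $t7, $t7, $t1: $t7=0&15=0
after add $t0, $t0, 4: $t0=216+4=220
after sub $t3, $t3, 2: $t3=4-2=2
cmp $t3, 0  (cmp 2,0)
bgt top: taken
after lw $t1, 0($t0): $t1=M[220]=30
after and $t7, $t7, $t1: $t7=0&30=0
after add $t0, $t0, 4: $t0=220+4=224
after sub $t3, $t3, 2: $t3=2-2=0
cmp $t3, 0  (cmp 0,0)
bgt top: not taken
after srl $t7, $t1, 1: $t7=30>>1=15
halt.
Total executed instructions: 42.

42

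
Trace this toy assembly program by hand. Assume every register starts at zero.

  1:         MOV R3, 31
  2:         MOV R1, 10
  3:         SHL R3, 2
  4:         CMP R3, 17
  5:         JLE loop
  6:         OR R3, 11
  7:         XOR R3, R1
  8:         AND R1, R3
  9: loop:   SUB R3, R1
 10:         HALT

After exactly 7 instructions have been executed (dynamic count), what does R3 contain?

R3=31
R1=10
R3=31<<2=124
CMP R3, 17  (cmp 124,17)
JLE loop: not taken
R3=124|11=127
R3=127^10=117
After step 7: R3 = 117.

117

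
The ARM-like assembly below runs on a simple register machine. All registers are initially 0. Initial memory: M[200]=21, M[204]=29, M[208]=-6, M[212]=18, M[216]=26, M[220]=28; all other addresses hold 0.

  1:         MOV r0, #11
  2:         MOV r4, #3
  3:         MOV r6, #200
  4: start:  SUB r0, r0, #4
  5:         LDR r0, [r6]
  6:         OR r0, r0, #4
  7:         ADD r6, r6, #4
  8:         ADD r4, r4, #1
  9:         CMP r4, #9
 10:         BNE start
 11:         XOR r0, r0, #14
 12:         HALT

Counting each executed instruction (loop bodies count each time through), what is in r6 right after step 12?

204

MOV r0, #11 → r0=11
MOV r4, #3 → r4=3
MOV r6, #200 → r6=200
SUB r0, r0, #4 → r0=11-4=7
LDR r0, [r6] → r0=M[200]=21
OR r0, r0, #4 → r0=21|4=21
ADD r6, r6, #4 → r6=200+4=204
ADD r4, r4, #1 → r4=3+1=4
CMP r4, #9  (cmp 4,9)
BNE start: taken
SUB r0, r0, #4 → r0=21-4=17
LDR r0, [r6] → r0=M[204]=29
After step 12: r6 = 204.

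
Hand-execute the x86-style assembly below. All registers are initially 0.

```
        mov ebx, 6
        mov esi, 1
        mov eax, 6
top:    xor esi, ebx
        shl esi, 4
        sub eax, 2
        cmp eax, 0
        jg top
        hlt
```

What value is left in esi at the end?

after mov ebx, 6: ebx=6
after mov esi, 1: esi=1
after mov eax, 6: eax=6
after xor esi, ebx: esi=1^6=7
after shl esi, 4: esi=7<<4=112
after sub eax, 2: eax=6-2=4
cmp eax, 0  (cmp 4,0)
jg top: taken
after xor esi, ebx: esi=112^6=118
after shl esi, 4: esi=118<<4=1888
after sub eax, 2: eax=4-2=2
cmp eax, 0  (cmp 2,0)
jg top: taken
after xor esi, ebx: esi=1888^6=1894
after shl esi, 4: esi=1894<<4=30304
after sub eax, 2: eax=2-2=0
cmp eax, 0  (cmp 0,0)
jg top: not taken
halt.

30304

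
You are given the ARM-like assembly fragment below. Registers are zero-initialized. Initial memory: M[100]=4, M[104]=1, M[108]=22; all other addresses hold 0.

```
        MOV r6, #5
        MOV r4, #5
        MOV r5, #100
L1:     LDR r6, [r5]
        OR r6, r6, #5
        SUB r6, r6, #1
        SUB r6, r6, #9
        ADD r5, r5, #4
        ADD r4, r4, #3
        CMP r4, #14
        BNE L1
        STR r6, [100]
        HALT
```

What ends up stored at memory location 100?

13

MOV r6, #5 → r6=5
MOV r4, #5 → r4=5
MOV r5, #100 → r5=100
LDR r6, [r5] → r6=M[100]=4
OR r6, r6, #5 → r6=4|5=5
SUB r6, r6, #1 → r6=5-1=4
SUB r6, r6, #9 → r6=4-9=-5
ADD r5, r5, #4 → r5=100+4=104
ADD r4, r4, #3 → r4=5+3=8
CMP r4, #14  (cmp 8,14)
BNE L1: taken
LDR r6, [r5] → r6=M[104]=1
OR r6, r6, #5 → r6=1|5=5
SUB r6, r6, #1 → r6=5-1=4
SUB r6, r6, #9 → r6=4-9=-5
ADD r5, r5, #4 → r5=104+4=108
ADD r4, r4, #3 → r4=8+3=11
CMP r4, #14  (cmp 11,14)
BNE L1: taken
LDR r6, [r5] → r6=M[108]=22
OR r6, r6, #5 → r6=22|5=23
SUB r6, r6, #1 → r6=23-1=22
SUB r6, r6, #9 → r6=22-9=13
ADD r5, r5, #4 → r5=108+4=112
ADD r4, r4, #3 → r4=11+3=14
CMP r4, #14  (cmp 14,14)
BNE L1: not taken
STR r6, [100] → M[100]=13
halt.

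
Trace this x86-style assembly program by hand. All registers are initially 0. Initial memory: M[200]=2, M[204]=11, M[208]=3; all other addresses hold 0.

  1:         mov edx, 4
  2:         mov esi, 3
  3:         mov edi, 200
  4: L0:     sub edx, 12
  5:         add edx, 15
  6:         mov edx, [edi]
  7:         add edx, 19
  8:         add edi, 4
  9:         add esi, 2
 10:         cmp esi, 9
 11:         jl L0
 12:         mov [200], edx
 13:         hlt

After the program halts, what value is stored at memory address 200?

22

edx=4
esi=3
edi=200
edx=4-12=-8
edx=(-8)+15=7
edx=M[200]=2
edx=2+19=21
edi=200+4=204
esi=3+2=5
cmp esi, 9  (cmp 5,9)
jl L0: taken
edx=21-12=9
edx=9+15=24
edx=M[204]=11
edx=11+19=30
edi=204+4=208
esi=5+2=7
cmp esi, 9  (cmp 7,9)
jl L0: taken
edx=30-12=18
edx=18+15=33
edx=M[208]=3
edx=3+19=22
edi=208+4=212
esi=7+2=9
cmp esi, 9  (cmp 9,9)
jl L0: not taken
mov [200], edx → M[200]=22
halt.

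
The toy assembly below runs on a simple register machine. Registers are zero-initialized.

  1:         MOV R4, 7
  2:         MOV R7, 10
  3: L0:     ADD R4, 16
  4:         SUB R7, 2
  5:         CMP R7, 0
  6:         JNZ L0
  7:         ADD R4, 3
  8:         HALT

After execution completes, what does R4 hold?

R4=7
R7=10
R4=7+16=23
R7=10-2=8
CMP R7, 0  (cmp 8,0)
JNZ L0: taken
R4=23+16=39
R7=8-2=6
CMP R7, 0  (cmp 6,0)
JNZ L0: taken
R4=39+16=55
R7=6-2=4
CMP R7, 0  (cmp 4,0)
JNZ L0: taken
R4=55+16=71
R7=4-2=2
CMP R7, 0  (cmp 2,0)
JNZ L0: taken
R4=71+16=87
R7=2-2=0
CMP R7, 0  (cmp 0,0)
JNZ L0: not taken
R4=87+3=90
halt.

90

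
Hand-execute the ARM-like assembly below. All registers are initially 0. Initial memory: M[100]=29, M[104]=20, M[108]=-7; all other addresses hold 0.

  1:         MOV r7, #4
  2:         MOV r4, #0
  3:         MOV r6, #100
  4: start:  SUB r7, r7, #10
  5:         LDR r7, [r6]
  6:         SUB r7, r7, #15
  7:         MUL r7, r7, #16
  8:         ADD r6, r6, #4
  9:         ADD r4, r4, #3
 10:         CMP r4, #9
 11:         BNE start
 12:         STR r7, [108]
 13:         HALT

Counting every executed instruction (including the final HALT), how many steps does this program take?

29

MOV r7, #4 → r7=4
MOV r4, #0 → r4=0
MOV r6, #100 → r6=100
SUB r7, r7, #10 → r7=4-10=-6
LDR r7, [r6] → r7=M[100]=29
SUB r7, r7, #15 → r7=29-15=14
MUL r7, r7, #16 → r7=14*16=224
ADD r6, r6, #4 → r6=100+4=104
ADD r4, r4, #3 → r4=0+3=3
CMP r4, #9  (cmp 3,9)
BNE start: taken
SUB r7, r7, #10 → r7=224-10=214
LDR r7, [r6] → r7=M[104]=20
SUB r7, r7, #15 → r7=20-15=5
MUL r7, r7, #16 → r7=5*16=80
ADD r6, r6, #4 → r6=104+4=108
ADD r4, r4, #3 → r4=3+3=6
CMP r4, #9  (cmp 6,9)
BNE start: taken
SUB r7, r7, #10 → r7=80-10=70
LDR r7, [r6] → r7=M[108]=-7
SUB r7, r7, #15 → r7=(-7)-15=-22
MUL r7, r7, #16 → r7=(-22)*16=-352
ADD r6, r6, #4 → r6=108+4=112
ADD r4, r4, #3 → r4=6+3=9
CMP r4, #9  (cmp 9,9)
BNE start: not taken
STR r7, [108] → M[108]=-352
halt.
Total executed instructions: 29.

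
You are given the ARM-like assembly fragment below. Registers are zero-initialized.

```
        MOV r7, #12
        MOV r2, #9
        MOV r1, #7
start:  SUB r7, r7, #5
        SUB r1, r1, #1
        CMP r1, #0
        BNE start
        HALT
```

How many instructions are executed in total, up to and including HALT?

32

MOV r7, #12 → r7=12
MOV r2, #9 → r2=9
MOV r1, #7 → r1=7
SUB r7, r7, #5 → r7=12-5=7
SUB r1, r1, #1 → r1=7-1=6
CMP r1, #0  (cmp 6,0)
BNE start: taken
SUB r7, r7, #5 → r7=7-5=2
SUB r1, r1, #1 → r1=6-1=5
CMP r1, #0  (cmp 5,0)
BNE start: taken
SUB r7, r7, #5 → r7=2-5=-3
SUB r1, r1, #1 → r1=5-1=4
CMP r1, #0  (cmp 4,0)
BNE start: taken
SUB r7, r7, #5 → r7=(-3)-5=-8
SUB r1, r1, #1 → r1=4-1=3
CMP r1, #0  (cmp 3,0)
BNE start: taken
SUB r7, r7, #5 → r7=(-8)-5=-13
SUB r1, r1, #1 → r1=3-1=2
CMP r1, #0  (cmp 2,0)
BNE start: taken
SUB r7, r7, #5 → r7=(-13)-5=-18
SUB r1, r1, #1 → r1=2-1=1
CMP r1, #0  (cmp 1,0)
BNE start: taken
SUB r7, r7, #5 → r7=(-18)-5=-23
SUB r1, r1, #1 → r1=1-1=0
CMP r1, #0  (cmp 0,0)
BNE start: not taken
halt.
Total executed instructions: 32.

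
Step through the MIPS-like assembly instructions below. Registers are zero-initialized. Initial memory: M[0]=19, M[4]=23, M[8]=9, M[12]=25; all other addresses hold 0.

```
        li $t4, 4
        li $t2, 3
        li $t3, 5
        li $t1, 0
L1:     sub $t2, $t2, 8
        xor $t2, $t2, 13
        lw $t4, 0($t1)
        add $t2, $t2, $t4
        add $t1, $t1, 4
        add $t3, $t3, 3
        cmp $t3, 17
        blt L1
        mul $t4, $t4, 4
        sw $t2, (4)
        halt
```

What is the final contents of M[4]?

li $t4, 4 → $t4=4
li $t2, 3 → $t2=3
li $t3, 5 → $t3=5
li $t1, 0 → $t1=0
sub $t2, $t2, 8 → $t2=3-8=-5
xor $t2, $t2, 13 → $t2=(-5)^13=-10
lw $t4, 0($t1) → $t4=M[0]=19
add $t2, $t2, $t4 → $t2=(-10)+19=9
add $t1, $t1, 4 → $t1=0+4=4
add $t3, $t3, 3 → $t3=5+3=8
cmp $t3, 17  (cmp 8,17)
blt L1: taken
sub $t2, $t2, 8 → $t2=9-8=1
xor $t2, $t2, 13 → $t2=1^13=12
lw $t4, 0($t1) → $t4=M[4]=23
add $t2, $t2, $t4 → $t2=12+23=35
add $t1, $t1, 4 → $t1=4+4=8
add $t3, $t3, 3 → $t3=8+3=11
cmp $t3, 17  (cmp 11,17)
blt L1: taken
sub $t2, $t2, 8 → $t2=35-8=27
xor $t2, $t2, 13 → $t2=27^13=22
lw $t4, 0($t1) → $t4=M[8]=9
add $t2, $t2, $t4 → $t2=22+9=31
add $t1, $t1, 4 → $t1=8+4=12
add $t3, $t3, 3 → $t3=11+3=14
cmp $t3, 17  (cmp 14,17)
blt L1: taken
sub $t2, $t2, 8 → $t2=31-8=23
xor $t2, $t2, 13 → $t2=23^13=26
lw $t4, 0($t1) → $t4=M[12]=25
add $t2, $t2, $t4 → $t2=26+25=51
add $t1, $t1, 4 → $t1=12+4=16
add $t3, $t3, 3 → $t3=14+3=17
cmp $t3, 17  (cmp 17,17)
blt L1: not taken
mul $t4, $t4, 4 → $t4=25*4=100
sw $t2, (4) → M[4]=51
halt.

51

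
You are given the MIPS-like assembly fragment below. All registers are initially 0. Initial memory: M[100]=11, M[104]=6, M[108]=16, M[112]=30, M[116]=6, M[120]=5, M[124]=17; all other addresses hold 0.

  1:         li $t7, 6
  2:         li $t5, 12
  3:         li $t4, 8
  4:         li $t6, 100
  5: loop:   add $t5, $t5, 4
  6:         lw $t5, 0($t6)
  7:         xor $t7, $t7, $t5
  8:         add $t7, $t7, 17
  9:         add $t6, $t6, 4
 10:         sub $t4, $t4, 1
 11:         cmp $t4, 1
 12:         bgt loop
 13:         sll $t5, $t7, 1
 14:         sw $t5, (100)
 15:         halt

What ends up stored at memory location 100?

li $t7, 6 → $t7=6
li $t5, 12 → $t5=12
li $t4, 8 → $t4=8
li $t6, 100 → $t6=100
add $t5, $t5, 4 → $t5=12+4=16
lw $t5, 0($t6) → $t5=M[100]=11
xor $t7, $t7, $t5 → $t7=6^11=13
add $t7, $t7, 17 → $t7=13+17=30
add $t6, $t6, 4 → $t6=100+4=104
sub $t4, $t4, 1 → $t4=8-1=7
cmp $t4, 1  (cmp 7,1)
bgt loop: taken
add $t5, $t5, 4 → $t5=11+4=15
lw $t5, 0($t6) → $t5=M[104]=6
xor $t7, $t7, $t5 → $t7=30^6=24
add $t7, $t7, 17 → $t7=24+17=41
add $t6, $t6, 4 → $t6=104+4=108
sub $t4, $t4, 1 → $t4=7-1=6
cmp $t4, 1  (cmp 6,1)
bgt loop: taken
add $t5, $t5, 4 → $t5=6+4=10
lw $t5, 0($t6) → $t5=M[108]=16
xor $t7, $t7, $t5 → $t7=41^16=57
add $t7, $t7, 17 → $t7=57+17=74
add $t6, $t6, 4 → $t6=108+4=112
sub $t4, $t4, 1 → $t4=6-1=5
cmp $t4, 1  (cmp 5,1)
bgt loop: taken
add $t5, $t5, 4 → $t5=16+4=20
lw $t5, 0($t6) → $t5=M[112]=30
xor $t7, $t7, $t5 → $t7=74^30=84
add $t7, $t7, 17 → $t7=84+17=101
add $t6, $t6, 4 → $t6=112+4=116
sub $t4, $t4, 1 → $t4=5-1=4
cmp $t4, 1  (cmp 4,1)
bgt loop: taken
add $t5, $t5, 4 → $t5=30+4=34
lw $t5, 0($t6) → $t5=M[116]=6
xor $t7, $t7, $t5 → $t7=101^6=99
add $t7, $t7, 17 → $t7=99+17=116
add $t6, $t6, 4 → $t6=116+4=120
sub $t4, $t4, 1 → $t4=4-1=3
cmp $t4, 1  (cmp 3,1)
bgt loop: taken
add $t5, $t5, 4 → $t5=6+4=10
lw $t5, 0($t6) → $t5=M[120]=5
xor $t7, $t7, $t5 → $t7=116^5=113
add $t7, $t7, 17 → $t7=113+17=130
add $t6, $t6, 4 → $t6=120+4=124
sub $t4, $t4, 1 → $t4=3-1=2
cmp $t4, 1  (cmp 2,1)
bgt loop: taken
add $t5, $t5, 4 → $t5=5+4=9
lw $t5, 0($t6) → $t5=M[124]=17
xor $t7, $t7, $t5 → $t7=130^17=147
add $t7, $t7, 17 → $t7=147+17=164
add $t6, $t6, 4 → $t6=124+4=128
sub $t4, $t4, 1 → $t4=2-1=1
cmp $t4, 1  (cmp 1,1)
bgt loop: not taken
sll $t5, $t7, 1 → $t5=164<<1=328
sw $t5, (100) → M[100]=328
halt.

328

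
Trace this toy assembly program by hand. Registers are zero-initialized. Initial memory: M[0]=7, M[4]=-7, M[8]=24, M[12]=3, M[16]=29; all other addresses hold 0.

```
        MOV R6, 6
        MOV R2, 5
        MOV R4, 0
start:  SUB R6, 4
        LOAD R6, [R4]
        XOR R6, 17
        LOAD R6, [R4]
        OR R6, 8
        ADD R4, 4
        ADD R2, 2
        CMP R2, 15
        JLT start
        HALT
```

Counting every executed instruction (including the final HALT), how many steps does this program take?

after MOV R6, 6: R6=6
after MOV R2, 5: R2=5
after MOV R4, 0: R4=0
after SUB R6, 4: R6=6-4=2
after LOAD R6, [R4]: R6=M[0]=7
after XOR R6, 17: R6=7^17=22
after LOAD R6, [R4]: R6=M[0]=7
after OR R6, 8: R6=7|8=15
after ADD R4, 4: R4=0+4=4
after ADD R2, 2: R2=5+2=7
CMP R2, 15  (cmp 7,15)
JLT start: taken
after SUB R6, 4: R6=15-4=11
after LOAD R6, [R4]: R6=M[4]=-7
after XOR R6, 17: R6=(-7)^17=-24
after LOAD R6, [R4]: R6=M[4]=-7
after OR R6, 8: R6=(-7)|8=-7
after ADD R4, 4: R4=4+4=8
after ADD R2, 2: R2=7+2=9
CMP R2, 15  (cmp 9,15)
JLT start: taken
after SUB R6, 4: R6=(-7)-4=-11
after LOAD R6, [R4]: R6=M[8]=24
after XOR R6, 17: R6=24^17=9
after LOAD R6, [R4]: R6=M[8]=24
after OR R6, 8: R6=24|8=24
after ADD R4, 4: R4=8+4=12
after ADD R2, 2: R2=9+2=11
CMP R2, 15  (cmp 11,15)
JLT start: taken
after SUB R6, 4: R6=24-4=20
after LOAD R6, [R4]: R6=M[12]=3
after XOR R6, 17: R6=3^17=18
after LOAD R6, [R4]: R6=M[12]=3
after OR R6, 8: R6=3|8=11
after ADD R4, 4: R4=12+4=16
after ADD R2, 2: R2=11+2=13
CMP R2, 15  (cmp 13,15)
JLT start: taken
after SUB R6, 4: R6=11-4=7
after LOAD R6, [R4]: R6=M[16]=29
after XOR R6, 17: R6=29^17=12
after LOAD R6, [R4]: R6=M[16]=29
after OR R6, 8: R6=29|8=29
after ADD R4, 4: R4=16+4=20
after ADD R2, 2: R2=13+2=15
CMP R2, 15  (cmp 15,15)
JLT start: not taken
halt.
Total executed instructions: 49.

49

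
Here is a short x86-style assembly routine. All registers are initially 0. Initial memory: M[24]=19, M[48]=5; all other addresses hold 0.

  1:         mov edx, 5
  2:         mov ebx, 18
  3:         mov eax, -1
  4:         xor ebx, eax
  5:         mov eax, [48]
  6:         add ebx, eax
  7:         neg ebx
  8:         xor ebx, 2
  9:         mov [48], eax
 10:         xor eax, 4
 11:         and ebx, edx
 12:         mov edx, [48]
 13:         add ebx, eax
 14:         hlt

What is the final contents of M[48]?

mov edx, 5 → edx=5
mov ebx, 18 → ebx=18
mov eax, -1 → eax=-1
xor ebx, eax → ebx=18^(-1)=-19
mov eax, [48] → eax=M[48]=5
add ebx, eax → ebx=(-19)+5=-14
neg ebx → ebx=-(-14)=14
xor ebx, 2 → ebx=14^2=12
mov [48], eax → M[48]=5
xor eax, 4 → eax=5^4=1
and ebx, edx → ebx=12&5=4
mov edx, [48] → edx=M[48]=5
add ebx, eax → ebx=4+1=5
halt.

5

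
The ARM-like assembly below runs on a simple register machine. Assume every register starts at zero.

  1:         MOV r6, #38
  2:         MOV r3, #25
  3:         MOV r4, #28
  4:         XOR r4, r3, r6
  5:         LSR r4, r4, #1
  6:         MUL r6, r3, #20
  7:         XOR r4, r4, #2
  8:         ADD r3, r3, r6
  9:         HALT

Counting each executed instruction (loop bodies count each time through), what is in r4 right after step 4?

r6=38
r3=25
r4=28
r4=25^38=63
After step 4: r4 = 63.

63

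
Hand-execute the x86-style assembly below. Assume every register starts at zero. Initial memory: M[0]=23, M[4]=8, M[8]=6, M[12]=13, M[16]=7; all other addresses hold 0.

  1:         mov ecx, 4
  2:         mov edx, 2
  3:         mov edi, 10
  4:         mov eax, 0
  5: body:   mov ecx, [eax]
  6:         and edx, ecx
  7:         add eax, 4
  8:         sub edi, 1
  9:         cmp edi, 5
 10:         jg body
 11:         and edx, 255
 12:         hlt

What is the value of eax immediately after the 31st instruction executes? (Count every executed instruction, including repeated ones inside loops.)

20

mov ecx, 4 → ecx=4
mov edx, 2 → edx=2
mov edi, 10 → edi=10
mov eax, 0 → eax=0
mov ecx, [eax] → ecx=M[0]=23
and edx, ecx → edx=2&23=2
add eax, 4 → eax=0+4=4
sub edi, 1 → edi=10-1=9
cmp edi, 5  (cmp 9,5)
jg body: taken
mov ecx, [eax] → ecx=M[4]=8
and edx, ecx → edx=2&8=0
add eax, 4 → eax=4+4=8
sub edi, 1 → edi=9-1=8
cmp edi, 5  (cmp 8,5)
jg body: taken
mov ecx, [eax] → ecx=M[8]=6
and edx, ecx → edx=0&6=0
add eax, 4 → eax=8+4=12
sub edi, 1 → edi=8-1=7
cmp edi, 5  (cmp 7,5)
jg body: taken
mov ecx, [eax] → ecx=M[12]=13
and edx, ecx → edx=0&13=0
add eax, 4 → eax=12+4=16
sub edi, 1 → edi=7-1=6
cmp edi, 5  (cmp 6,5)
jg body: taken
mov ecx, [eax] → ecx=M[16]=7
and edx, ecx → edx=0&7=0
add eax, 4 → eax=16+4=20
After step 31: eax = 20.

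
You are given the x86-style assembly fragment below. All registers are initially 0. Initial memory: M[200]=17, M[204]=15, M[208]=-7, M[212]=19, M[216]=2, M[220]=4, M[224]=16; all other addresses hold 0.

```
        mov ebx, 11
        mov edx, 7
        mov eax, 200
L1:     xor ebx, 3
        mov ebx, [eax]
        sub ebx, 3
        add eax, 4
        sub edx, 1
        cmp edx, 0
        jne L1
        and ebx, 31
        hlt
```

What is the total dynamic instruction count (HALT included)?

54

mov ebx, 11 → ebx=11
mov edx, 7 → edx=7
mov eax, 200 → eax=200
xor ebx, 3 → ebx=11^3=8
mov ebx, [eax] → ebx=M[200]=17
sub ebx, 3 → ebx=17-3=14
add eax, 4 → eax=200+4=204
sub edx, 1 → edx=7-1=6
cmp edx, 0  (cmp 6,0)
jne L1: taken
xor ebx, 3 → ebx=14^3=13
mov ebx, [eax] → ebx=M[204]=15
sub ebx, 3 → ebx=15-3=12
add eax, 4 → eax=204+4=208
sub edx, 1 → edx=6-1=5
cmp edx, 0  (cmp 5,0)
jne L1: taken
xor ebx, 3 → ebx=12^3=15
mov ebx, [eax] → ebx=M[208]=-7
sub ebx, 3 → ebx=(-7)-3=-10
add eax, 4 → eax=208+4=212
sub edx, 1 → edx=5-1=4
cmp edx, 0  (cmp 4,0)
jne L1: taken
xor ebx, 3 → ebx=(-10)^3=-11
mov ebx, [eax] → ebx=M[212]=19
sub ebx, 3 → ebx=19-3=16
add eax, 4 → eax=212+4=216
sub edx, 1 → edx=4-1=3
cmp edx, 0  (cmp 3,0)
jne L1: taken
xor ebx, 3 → ebx=16^3=19
mov ebx, [eax] → ebx=M[216]=2
sub ebx, 3 → ebx=2-3=-1
add eax, 4 → eax=216+4=220
sub edx, 1 → edx=3-1=2
cmp edx, 0  (cmp 2,0)
jne L1: taken
xor ebx, 3 → ebx=(-1)^3=-4
mov ebx, [eax] → ebx=M[220]=4
sub ebx, 3 → ebx=4-3=1
add eax, 4 → eax=220+4=224
sub edx, 1 → edx=2-1=1
cmp edx, 0  (cmp 1,0)
jne L1: taken
xor ebx, 3 → ebx=1^3=2
mov ebx, [eax] → ebx=M[224]=16
sub ebx, 3 → ebx=16-3=13
add eax, 4 → eax=224+4=228
sub edx, 1 → edx=1-1=0
cmp edx, 0  (cmp 0,0)
jne L1: not taken
and ebx, 31 → ebx=13&31=13
halt.
Total executed instructions: 54.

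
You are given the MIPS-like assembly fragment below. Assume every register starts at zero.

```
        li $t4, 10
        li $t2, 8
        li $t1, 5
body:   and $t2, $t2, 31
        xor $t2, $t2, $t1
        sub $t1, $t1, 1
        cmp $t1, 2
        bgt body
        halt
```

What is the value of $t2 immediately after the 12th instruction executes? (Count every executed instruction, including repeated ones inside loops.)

li $t4, 10 → $t4=10
li $t2, 8 → $t2=8
li $t1, 5 → $t1=5
and $t2, $t2, 31 → $t2=8&31=8
xor $t2, $t2, $t1 → $t2=8^5=13
sub $t1, $t1, 1 → $t1=5-1=4
cmp $t1, 2  (cmp 4,2)
bgt body: taken
and $t2, $t2, 31 → $t2=13&31=13
xor $t2, $t2, $t1 → $t2=13^4=9
sub $t1, $t1, 1 → $t1=4-1=3
cmp $t1, 2  (cmp 3,2)
After step 12: $t2 = 9.

9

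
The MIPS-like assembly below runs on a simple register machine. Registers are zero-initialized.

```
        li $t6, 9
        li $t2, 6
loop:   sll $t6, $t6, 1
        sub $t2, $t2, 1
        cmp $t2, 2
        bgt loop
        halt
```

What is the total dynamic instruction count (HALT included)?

li $t6, 9 → $t6=9
li $t2, 6 → $t2=6
sll $t6, $t6, 1 → $t6=9<<1=18
sub $t2, $t2, 1 → $t2=6-1=5
cmp $t2, 2  (cmp 5,2)
bgt loop: taken
sll $t6, $t6, 1 → $t6=18<<1=36
sub $t2, $t2, 1 → $t2=5-1=4
cmp $t2, 2  (cmp 4,2)
bgt loop: taken
sll $t6, $t6, 1 → $t6=36<<1=72
sub $t2, $t2, 1 → $t2=4-1=3
cmp $t2, 2  (cmp 3,2)
bgt loop: taken
sll $t6, $t6, 1 → $t6=72<<1=144
sub $t2, $t2, 1 → $t2=3-1=2
cmp $t2, 2  (cmp 2,2)
bgt loop: not taken
halt.
Total executed instructions: 19.

19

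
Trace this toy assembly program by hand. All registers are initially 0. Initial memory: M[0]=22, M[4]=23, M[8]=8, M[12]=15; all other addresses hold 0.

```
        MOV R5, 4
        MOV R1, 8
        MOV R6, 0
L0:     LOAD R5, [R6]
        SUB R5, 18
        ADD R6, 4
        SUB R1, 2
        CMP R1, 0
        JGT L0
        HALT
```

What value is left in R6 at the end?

16

R5=4
R1=8
R6=0
R5=M[0]=22
R5=22-18=4
R6=0+4=4
R1=8-2=6
CMP R1, 0  (cmp 6,0)
JGT L0: taken
R5=M[4]=23
R5=23-18=5
R6=4+4=8
R1=6-2=4
CMP R1, 0  (cmp 4,0)
JGT L0: taken
R5=M[8]=8
R5=8-18=-10
R6=8+4=12
R1=4-2=2
CMP R1, 0  (cmp 2,0)
JGT L0: taken
R5=M[12]=15
R5=15-18=-3
R6=12+4=16
R1=2-2=0
CMP R1, 0  (cmp 0,0)
JGT L0: not taken
halt.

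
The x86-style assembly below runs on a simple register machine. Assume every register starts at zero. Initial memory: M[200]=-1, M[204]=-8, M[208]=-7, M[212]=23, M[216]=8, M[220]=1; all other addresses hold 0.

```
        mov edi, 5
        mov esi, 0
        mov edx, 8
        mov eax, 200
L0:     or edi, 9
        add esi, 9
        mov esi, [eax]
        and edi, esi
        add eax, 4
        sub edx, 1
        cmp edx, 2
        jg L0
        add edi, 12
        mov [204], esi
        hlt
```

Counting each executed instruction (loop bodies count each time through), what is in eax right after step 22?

mov edi, 5 → edi=5
mov esi, 0 → esi=0
mov edx, 8 → edx=8
mov eax, 200 → eax=200
or edi, 9 → edi=5|9=13
add esi, 9 → esi=0+9=9
mov esi, [eax] → esi=M[200]=-1
and edi, esi → edi=13&(-1)=13
add eax, 4 → eax=200+4=204
sub edx, 1 → edx=8-1=7
cmp edx, 2  (cmp 7,2)
jg L0: taken
or edi, 9 → edi=13|9=13
add esi, 9 → esi=(-1)+9=8
mov esi, [eax] → esi=M[204]=-8
and edi, esi → edi=13&(-8)=8
add eax, 4 → eax=204+4=208
sub edx, 1 → edx=7-1=6
cmp edx, 2  (cmp 6,2)
jg L0: taken
or edi, 9 → edi=8|9=9
add esi, 9 → esi=(-8)+9=1
After step 22: eax = 208.

208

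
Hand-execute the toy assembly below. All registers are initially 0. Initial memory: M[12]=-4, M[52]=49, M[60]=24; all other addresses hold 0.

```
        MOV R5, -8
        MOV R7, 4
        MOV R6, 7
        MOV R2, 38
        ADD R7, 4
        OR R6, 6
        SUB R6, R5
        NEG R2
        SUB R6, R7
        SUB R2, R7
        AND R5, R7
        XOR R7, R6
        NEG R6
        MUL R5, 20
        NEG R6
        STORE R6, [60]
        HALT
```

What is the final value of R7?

MOV R5, -8 → R5=-8
MOV R7, 4 → R7=4
MOV R6, 7 → R6=7
MOV R2, 38 → R2=38
ADD R7, 4 → R7=4+4=8
OR R6, 6 → R6=7|6=7
SUB R6, R5 → R6=7-(-8)=15
NEG R2 → R2=-(38)=-38
SUB R6, R7 → R6=15-8=7
SUB R2, R7 → R2=(-38)-8=-46
AND R5, R7 → R5=(-8)&8=8
XOR R7, R6 → R7=8^7=15
NEG R6 → R6=-(7)=-7
MUL R5, 20 → R5=8*20=160
NEG R6 → R6=-(-7)=7
STORE R6, [60] → M[60]=7
halt.

15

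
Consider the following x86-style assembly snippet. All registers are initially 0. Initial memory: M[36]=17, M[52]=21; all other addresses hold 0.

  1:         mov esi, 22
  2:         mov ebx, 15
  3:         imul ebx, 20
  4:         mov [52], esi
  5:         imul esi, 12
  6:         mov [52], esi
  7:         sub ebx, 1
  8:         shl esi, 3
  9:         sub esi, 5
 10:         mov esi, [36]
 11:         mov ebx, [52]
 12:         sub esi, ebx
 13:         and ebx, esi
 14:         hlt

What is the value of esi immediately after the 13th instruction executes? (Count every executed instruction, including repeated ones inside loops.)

esi=22
ebx=15
ebx=15*20=300
mov [52], esi → M[52]=22
esi=22*12=264
mov [52], esi → M[52]=264
ebx=300-1=299
esi=264<<3=2112
esi=2112-5=2107
esi=M[36]=17
ebx=M[52]=264
esi=17-264=-247
ebx=264&(-247)=264
After step 13: esi = -247.

-247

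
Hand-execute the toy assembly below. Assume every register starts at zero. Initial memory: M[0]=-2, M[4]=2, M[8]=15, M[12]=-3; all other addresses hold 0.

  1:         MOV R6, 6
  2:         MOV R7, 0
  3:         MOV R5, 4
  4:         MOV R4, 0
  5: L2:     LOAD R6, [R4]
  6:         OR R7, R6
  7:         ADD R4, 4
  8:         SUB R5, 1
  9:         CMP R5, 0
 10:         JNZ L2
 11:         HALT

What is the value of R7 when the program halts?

-1

after MOV R6, 6: R6=6
after MOV R7, 0: R7=0
after MOV R5, 4: R5=4
after MOV R4, 0: R4=0
after LOAD R6, [R4]: R6=M[0]=-2
after OR R7, R6: R7=0|(-2)=-2
after ADD R4, 4: R4=0+4=4
after SUB R5, 1: R5=4-1=3
CMP R5, 0  (cmp 3,0)
JNZ L2: taken
after LOAD R6, [R4]: R6=M[4]=2
after OR R7, R6: R7=(-2)|2=-2
after ADD R4, 4: R4=4+4=8
after SUB R5, 1: R5=3-1=2
CMP R5, 0  (cmp 2,0)
JNZ L2: taken
after LOAD R6, [R4]: R6=M[8]=15
after OR R7, R6: R7=(-2)|15=-1
after ADD R4, 4: R4=8+4=12
after SUB R5, 1: R5=2-1=1
CMP R5, 0  (cmp 1,0)
JNZ L2: taken
after LOAD R6, [R4]: R6=M[12]=-3
after OR R7, R6: R7=(-1)|(-3)=-1
after ADD R4, 4: R4=12+4=16
after SUB R5, 1: R5=1-1=0
CMP R5, 0  (cmp 0,0)
JNZ L2: not taken
halt.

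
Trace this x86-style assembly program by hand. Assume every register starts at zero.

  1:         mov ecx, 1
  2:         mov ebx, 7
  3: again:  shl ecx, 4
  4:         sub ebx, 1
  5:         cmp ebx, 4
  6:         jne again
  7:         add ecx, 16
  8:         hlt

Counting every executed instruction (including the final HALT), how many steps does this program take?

mov ecx, 1 → ecx=1
mov ebx, 7 → ebx=7
shl ecx, 4 → ecx=1<<4=16
sub ebx, 1 → ebx=7-1=6
cmp ebx, 4  (cmp 6,4)
jne again: taken
shl ecx, 4 → ecx=16<<4=256
sub ebx, 1 → ebx=6-1=5
cmp ebx, 4  (cmp 5,4)
jne again: taken
shl ecx, 4 → ecx=256<<4=4096
sub ebx, 1 → ebx=5-1=4
cmp ebx, 4  (cmp 4,4)
jne again: not taken
add ecx, 16 → ecx=4096+16=4112
halt.
Total executed instructions: 16.

16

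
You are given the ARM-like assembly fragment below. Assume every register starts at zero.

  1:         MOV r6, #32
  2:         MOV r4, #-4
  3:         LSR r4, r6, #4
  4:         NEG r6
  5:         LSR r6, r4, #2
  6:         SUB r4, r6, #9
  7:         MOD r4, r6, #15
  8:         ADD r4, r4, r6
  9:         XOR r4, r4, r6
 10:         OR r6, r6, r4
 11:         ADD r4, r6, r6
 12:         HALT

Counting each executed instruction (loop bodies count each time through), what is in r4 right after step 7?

r6=32
r4=-4
r4=32>>4=2
r6=-(32)=-32
r6=2>>2=0
r4=0-9=-9
r4=0%15=0
After step 7: r4 = 0.

0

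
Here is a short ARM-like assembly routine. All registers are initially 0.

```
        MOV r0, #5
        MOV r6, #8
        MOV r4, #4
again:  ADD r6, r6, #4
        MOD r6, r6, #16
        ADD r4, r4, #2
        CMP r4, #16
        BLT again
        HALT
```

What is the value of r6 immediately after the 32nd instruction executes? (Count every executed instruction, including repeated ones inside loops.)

0

r0=5
r6=8
r4=4
r6=8+4=12
r6=12%16=12
r4=4+2=6
CMP r4, #16  (cmp 6,16)
BLT again: taken
r6=12+4=16
r6=16%16=0
r4=6+2=8
CMP r4, #16  (cmp 8,16)
BLT again: taken
r6=0+4=4
r6=4%16=4
r4=8+2=10
CMP r4, #16  (cmp 10,16)
BLT again: taken
r6=4+4=8
r6=8%16=8
r4=10+2=12
CMP r4, #16  (cmp 12,16)
BLT again: taken
r6=8+4=12
r6=12%16=12
r4=12+2=14
CMP r4, #16  (cmp 14,16)
BLT again: taken
r6=12+4=16
r6=16%16=0
r4=14+2=16
CMP r4, #16  (cmp 16,16)
After step 32: r6 = 0.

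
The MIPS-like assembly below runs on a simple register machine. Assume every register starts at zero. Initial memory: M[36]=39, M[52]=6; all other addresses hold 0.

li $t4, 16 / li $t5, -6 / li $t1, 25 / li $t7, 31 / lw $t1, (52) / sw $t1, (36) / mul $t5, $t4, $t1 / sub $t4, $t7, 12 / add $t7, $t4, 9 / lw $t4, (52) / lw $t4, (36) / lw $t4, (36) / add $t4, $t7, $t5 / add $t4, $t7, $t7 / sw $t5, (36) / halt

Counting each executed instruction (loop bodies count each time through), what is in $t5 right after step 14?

96

after li $t4, 16: $t4=16
after li $t5, -6: $t5=-6
after li $t1, 25: $t1=25
after li $t7, 31: $t7=31
after lw $t1, (52): $t1=M[52]=6
sw $t1, (36) → M[36]=6
after mul $t5, $t4, $t1: $t5=16*6=96
after sub $t4, $t7, 12: $t4=31-12=19
after add $t7, $t4, 9: $t7=19+9=28
after lw $t4, (52): $t4=M[52]=6
after lw $t4, (36): $t4=M[36]=6
after lw $t4, (36): $t4=M[36]=6
after add $t4, $t7, $t5: $t4=28+96=124
after add $t4, $t7, $t7: $t4=28+28=56
After step 14: $t5 = 96.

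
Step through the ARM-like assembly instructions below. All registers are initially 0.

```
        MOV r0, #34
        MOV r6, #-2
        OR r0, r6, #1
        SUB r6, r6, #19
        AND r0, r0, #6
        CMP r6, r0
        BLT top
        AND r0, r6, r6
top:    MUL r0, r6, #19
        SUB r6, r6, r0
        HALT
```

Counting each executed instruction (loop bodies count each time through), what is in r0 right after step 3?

after MOV r0, #34: r0=34
after MOV r6, #-2: r6=-2
after OR r0, r6, #1: r0=(-2)|1=-1
After step 3: r0 = -1.

-1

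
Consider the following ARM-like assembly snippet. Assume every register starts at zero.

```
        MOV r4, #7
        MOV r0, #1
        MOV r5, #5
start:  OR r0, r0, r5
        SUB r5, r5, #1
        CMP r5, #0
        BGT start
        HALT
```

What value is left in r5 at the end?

0

after MOV r4, #7: r4=7
after MOV r0, #1: r0=1
after MOV r5, #5: r5=5
after OR r0, r0, r5: r0=1|5=5
after SUB r5, r5, #1: r5=5-1=4
CMP r5, #0  (cmp 4,0)
BGT start: taken
after OR r0, r0, r5: r0=5|4=5
after SUB r5, r5, #1: r5=4-1=3
CMP r5, #0  (cmp 3,0)
BGT start: taken
after OR r0, r0, r5: r0=5|3=7
after SUB r5, r5, #1: r5=3-1=2
CMP r5, #0  (cmp 2,0)
BGT start: taken
after OR r0, r0, r5: r0=7|2=7
after SUB r5, r5, #1: r5=2-1=1
CMP r5, #0  (cmp 1,0)
BGT start: taken
after OR r0, r0, r5: r0=7|1=7
after SUB r5, r5, #1: r5=1-1=0
CMP r5, #0  (cmp 0,0)
BGT start: not taken
halt.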